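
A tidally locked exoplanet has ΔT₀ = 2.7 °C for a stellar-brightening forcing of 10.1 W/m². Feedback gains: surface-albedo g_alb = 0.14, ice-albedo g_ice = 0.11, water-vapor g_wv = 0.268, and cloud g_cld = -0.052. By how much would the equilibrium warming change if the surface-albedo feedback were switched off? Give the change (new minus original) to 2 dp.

-1.05 °C

Original: g = 0.466, ΔT = 2.7/(1−0.466) = 5.0562 °C.
Without surface-albedo: g' = 0.326, ΔT' = 2.7/(1−0.326) = 4.0059 °C.
Change = 4.0059 − 5.0562 = -1.05 °C.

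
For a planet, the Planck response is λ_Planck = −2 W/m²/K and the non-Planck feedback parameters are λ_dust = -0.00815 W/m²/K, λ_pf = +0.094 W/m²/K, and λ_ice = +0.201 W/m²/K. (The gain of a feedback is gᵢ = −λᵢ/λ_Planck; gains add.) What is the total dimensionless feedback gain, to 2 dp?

0.14

Convert to gains: g_dust = -0.00815/2 = -0.004075; g_pf = 0.094/2 = 0.047; g_ice = 0.201/2 = 0.1005.
Total gain g = 0.143425.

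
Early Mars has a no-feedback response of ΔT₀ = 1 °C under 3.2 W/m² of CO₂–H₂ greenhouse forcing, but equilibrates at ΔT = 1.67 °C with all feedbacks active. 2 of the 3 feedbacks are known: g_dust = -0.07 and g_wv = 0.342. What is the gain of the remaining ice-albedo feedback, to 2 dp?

0.13

Amplification A = ΔT/ΔT₀ = 1.67/1 = 1.67.
Total gain g = 1 − 1/A = 1 − 1/1.67 = 0.4012.
Known gains sum to -0.07 + 0.342 = 0.272.
g_ice = 0.4012 − 0.272 = 0.13.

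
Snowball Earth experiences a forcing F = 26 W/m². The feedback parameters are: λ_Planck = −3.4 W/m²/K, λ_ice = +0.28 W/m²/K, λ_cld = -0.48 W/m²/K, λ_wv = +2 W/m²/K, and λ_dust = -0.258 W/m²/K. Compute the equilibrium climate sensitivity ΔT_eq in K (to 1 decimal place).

Net feedback parameter λ = (−3.4) + (+0.28) + (-0.48) + (+2) + (-0.258) = -1.858 W/m²/K.
ΔT = −F/λ = −26/(-1.858) = 14.0 K.

14.0 K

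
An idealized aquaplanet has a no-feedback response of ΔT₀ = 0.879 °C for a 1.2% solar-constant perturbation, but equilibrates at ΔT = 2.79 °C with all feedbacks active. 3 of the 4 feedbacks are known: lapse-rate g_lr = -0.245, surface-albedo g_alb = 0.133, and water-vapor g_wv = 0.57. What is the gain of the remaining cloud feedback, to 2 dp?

Amplification A = ΔT/ΔT₀ = 2.79/0.879 = 3.174.
Total gain g = 1 − 1/A = 1 − 1/3.174 = 0.6849.
Known gains sum to -0.245 + 0.133 + 0.57 = 0.458.
g_cld = 0.6849 − 0.458 = 0.23.

0.23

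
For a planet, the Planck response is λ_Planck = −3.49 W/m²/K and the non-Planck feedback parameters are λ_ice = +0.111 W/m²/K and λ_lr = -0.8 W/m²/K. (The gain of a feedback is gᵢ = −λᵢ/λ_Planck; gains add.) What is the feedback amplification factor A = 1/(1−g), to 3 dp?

Convert to gains: g_ice = 0.111/3.49 = 0.03181; g_lr = -0.8/3.49 = -0.2292.
Total gain g = -0.19739.
A = 1/(1 + 0.19739) = 0.835.

0.835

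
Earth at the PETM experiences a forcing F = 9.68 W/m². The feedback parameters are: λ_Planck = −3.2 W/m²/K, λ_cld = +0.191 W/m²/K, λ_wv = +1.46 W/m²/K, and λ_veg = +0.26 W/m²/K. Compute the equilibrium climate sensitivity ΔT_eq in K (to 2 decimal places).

Net feedback parameter λ = (−3.2) + (+0.191) + (+1.46) + (+0.26) = -1.289 W/m²/K.
ΔT = −F/λ = −9.68/(-1.289) = 7.51 K.

7.51 K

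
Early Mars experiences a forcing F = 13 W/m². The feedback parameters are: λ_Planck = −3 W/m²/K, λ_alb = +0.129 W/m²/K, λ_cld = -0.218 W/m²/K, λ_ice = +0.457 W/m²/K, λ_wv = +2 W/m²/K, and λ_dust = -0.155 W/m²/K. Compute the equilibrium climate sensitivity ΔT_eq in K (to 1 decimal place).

Net feedback parameter λ = (−3) + (+0.129) + (-0.218) + (+0.457) + (+2) + (-0.155) = -0.787 W/m²/K.
ΔT = −F/λ = −13/(-0.787) = 16.5 K.

16.5 K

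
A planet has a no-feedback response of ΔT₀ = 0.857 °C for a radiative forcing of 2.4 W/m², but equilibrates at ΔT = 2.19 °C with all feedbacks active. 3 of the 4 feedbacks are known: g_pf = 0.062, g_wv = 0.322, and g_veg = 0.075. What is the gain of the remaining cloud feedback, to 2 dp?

Amplification A = ΔT/ΔT₀ = 2.19/0.857 = 2.555.
Total gain g = 1 − 1/A = 1 − 1/2.555 = 0.6086.
Known gains sum to 0.062 + 0.322 + 0.075 = 0.459.
g_cld = 0.6086 − 0.459 = 0.15.

0.15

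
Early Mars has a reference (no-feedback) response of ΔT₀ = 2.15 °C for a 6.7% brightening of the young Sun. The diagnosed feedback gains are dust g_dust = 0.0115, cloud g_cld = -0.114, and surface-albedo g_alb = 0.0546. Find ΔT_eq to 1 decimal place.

2.1 °C

Total gain g = 0.0115 − 0.114 + 0.0546 = -0.0479.
Amplification A = 1/(1 + 0.0479) = 0.9543.
ΔT = 2.15 × 0.9543 = 2.1 °C.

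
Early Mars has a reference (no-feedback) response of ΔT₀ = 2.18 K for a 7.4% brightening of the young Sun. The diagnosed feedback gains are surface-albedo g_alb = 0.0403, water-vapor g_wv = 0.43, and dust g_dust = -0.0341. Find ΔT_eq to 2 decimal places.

Total gain g = 0.0403 + 0.43 − 0.0341 = 0.4362.
Amplification A = 1/(1 − 0.4362) = 1.774.
ΔT = 2.18 × 1.774 = 3.87 K.

3.87 K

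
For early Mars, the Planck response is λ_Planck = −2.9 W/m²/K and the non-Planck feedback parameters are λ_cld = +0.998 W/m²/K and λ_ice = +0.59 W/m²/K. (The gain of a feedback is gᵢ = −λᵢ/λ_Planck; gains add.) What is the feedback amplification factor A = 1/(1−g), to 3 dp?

2.210

Convert to gains: g_cld = 0.998/2.9 = 0.3441; g_ice = 0.59/2.9 = 0.2034.
Total gain g = 0.5475.
A = 1/(1 − 0.5475) = 2.210.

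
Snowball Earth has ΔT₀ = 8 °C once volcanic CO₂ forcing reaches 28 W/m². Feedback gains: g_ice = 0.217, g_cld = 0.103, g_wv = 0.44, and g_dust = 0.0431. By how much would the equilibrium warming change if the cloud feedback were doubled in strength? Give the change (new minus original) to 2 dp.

44.57 °C

Original: g = 0.8031, ΔT = 8/(1−0.8031) = 40.6298 °C.
With doubled cloud: g' = 0.9061, ΔT' = 8/(1−0.9061) = 85.1970 °C.
Change = 85.1970 − 40.6298 = 44.57 °C.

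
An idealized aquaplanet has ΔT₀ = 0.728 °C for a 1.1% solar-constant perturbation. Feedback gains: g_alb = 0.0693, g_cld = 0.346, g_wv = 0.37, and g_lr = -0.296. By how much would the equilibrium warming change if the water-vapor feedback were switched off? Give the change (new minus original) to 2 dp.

-0.60 °C

Original: g = 0.4893, ΔT = 0.728/(1−0.4893) = 1.4255 °C.
Without water-vapor: g' = 0.1193, ΔT' = 0.728/(1−0.1193) = 0.8266 °C.
Change = 0.8266 − 1.4255 = -0.60 °C.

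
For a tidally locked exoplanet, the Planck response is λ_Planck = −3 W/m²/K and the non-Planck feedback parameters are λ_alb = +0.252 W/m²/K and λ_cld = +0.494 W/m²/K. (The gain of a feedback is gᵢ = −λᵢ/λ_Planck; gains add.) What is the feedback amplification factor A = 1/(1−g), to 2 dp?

1.33

Convert to gains: g_alb = 0.252/3 = 0.084; g_cld = 0.494/3 = 0.1647.
Total gain g = 0.2487.
A = 1/(1 − 0.2487) = 1.33.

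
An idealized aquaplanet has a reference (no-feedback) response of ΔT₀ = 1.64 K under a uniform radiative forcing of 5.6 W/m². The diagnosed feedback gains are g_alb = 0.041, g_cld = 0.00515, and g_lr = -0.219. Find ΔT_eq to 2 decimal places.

1.40 K

Total gain g = 0.041 + 0.00515 − 0.219 = -0.17285.
Amplification A = 1/(1 + 0.17285) = 0.8526.
ΔT = 1.64 × 0.8526 = 1.40 K.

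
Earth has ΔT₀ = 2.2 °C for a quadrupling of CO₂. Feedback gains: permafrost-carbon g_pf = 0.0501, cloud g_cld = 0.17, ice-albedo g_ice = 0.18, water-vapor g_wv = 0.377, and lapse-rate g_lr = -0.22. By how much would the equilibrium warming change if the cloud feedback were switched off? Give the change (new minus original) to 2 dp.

-1.38 °C

Original: g = 0.5571, ΔT = 2.2/(1−0.5571) = 4.9673 °C.
Without cloud: g' = 0.3871, ΔT' = 2.2/(1−0.3871) = 3.5895 °C.
Change = 3.5895 − 4.9673 = -1.38 °C.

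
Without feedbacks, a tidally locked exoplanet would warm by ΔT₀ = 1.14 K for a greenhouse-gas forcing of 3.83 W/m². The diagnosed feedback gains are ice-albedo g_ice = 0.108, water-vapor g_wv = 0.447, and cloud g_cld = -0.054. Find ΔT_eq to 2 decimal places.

2.28 K

Total gain g = 0.108 + 0.447 − 0.054 = 0.501.
Amplification A = 1/(1 − 0.501) = 2.004.
ΔT = 1.14 × 2.004 = 2.28 K.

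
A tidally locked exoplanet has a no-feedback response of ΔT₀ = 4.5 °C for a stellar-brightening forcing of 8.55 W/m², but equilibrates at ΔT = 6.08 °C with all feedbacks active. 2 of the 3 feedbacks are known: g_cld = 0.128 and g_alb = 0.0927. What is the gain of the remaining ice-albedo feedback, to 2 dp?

0.04

Amplification A = ΔT/ΔT₀ = 6.08/4.5 = 1.351.
Total gain g = 1 − 1/A = 1 − 1/1.351 = 0.2598.
Known gains sum to 0.128 + 0.0927 = 0.2207.
g_ice = 0.2598 − 0.2207 = 0.04.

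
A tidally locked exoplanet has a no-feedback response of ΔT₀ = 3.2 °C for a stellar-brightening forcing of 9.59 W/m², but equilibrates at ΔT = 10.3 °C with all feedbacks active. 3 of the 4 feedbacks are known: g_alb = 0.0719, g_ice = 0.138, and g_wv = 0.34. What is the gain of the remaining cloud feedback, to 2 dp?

0.14

Amplification A = ΔT/ΔT₀ = 10.3/3.2 = 3.219.
Total gain g = 1 − 1/A = 1 − 1/3.219 = 0.6893.
Known gains sum to 0.0719 + 0.138 + 0.34 = 0.5499.
g_cld = 0.6893 − 0.5499 = 0.14.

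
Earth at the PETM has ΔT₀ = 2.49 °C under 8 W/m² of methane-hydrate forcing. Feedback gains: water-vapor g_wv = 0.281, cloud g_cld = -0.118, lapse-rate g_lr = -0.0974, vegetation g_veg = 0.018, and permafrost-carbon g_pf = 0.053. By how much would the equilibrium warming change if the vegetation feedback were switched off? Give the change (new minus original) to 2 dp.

Original: g = 0.1366, ΔT = 2.49/(1−0.1366) = 2.8839 °C.
Without vegetation: g' = 0.1186, ΔT' = 2.49/(1−0.1186) = 2.8251 °C.
Change = 2.8251 − 2.8839 = -0.06 °C.

-0.06 °C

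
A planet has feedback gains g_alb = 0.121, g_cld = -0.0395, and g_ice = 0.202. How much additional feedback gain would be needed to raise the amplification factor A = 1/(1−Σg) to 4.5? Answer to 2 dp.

Current total gain = 0.2835.
Target gain for A = 4.5: g* = 1 − 1/4.5 = 0.7778.
Additional gain needed = 0.7778 − 0.2835 = 0.49.

0.49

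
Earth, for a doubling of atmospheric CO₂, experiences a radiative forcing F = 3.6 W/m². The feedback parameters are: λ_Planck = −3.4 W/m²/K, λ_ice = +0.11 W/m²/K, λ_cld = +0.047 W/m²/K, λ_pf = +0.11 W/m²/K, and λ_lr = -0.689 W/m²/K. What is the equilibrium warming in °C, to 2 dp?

0.94 °C

Net feedback parameter λ = (−3.4) + (+0.11) + (+0.047) + (+0.11) + (-0.689) = -3.822 W/m²/K.
ΔT = −F/λ = −3.6/(-3.822) = 0.94 °C.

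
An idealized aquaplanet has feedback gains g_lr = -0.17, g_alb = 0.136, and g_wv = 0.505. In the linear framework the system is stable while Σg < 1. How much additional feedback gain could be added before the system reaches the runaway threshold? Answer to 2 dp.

Current total gain = -0.17 + 0.136 + 0.505 = 0.471.
Margin to runaway = 1 − 0.471 = 0.53.

0.53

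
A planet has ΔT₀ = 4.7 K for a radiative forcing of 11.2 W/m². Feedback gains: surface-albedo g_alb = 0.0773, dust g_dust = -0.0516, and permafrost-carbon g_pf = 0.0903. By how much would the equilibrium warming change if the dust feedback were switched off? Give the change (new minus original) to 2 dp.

Original: g = 0.116, ΔT = 4.7/(1−0.116) = 5.3167 K.
Without dust: g' = 0.1676, ΔT' = 4.7/(1−0.1676) = 5.6463 K.
Change = 5.6463 − 5.3167 = 0.33 K.

0.33 K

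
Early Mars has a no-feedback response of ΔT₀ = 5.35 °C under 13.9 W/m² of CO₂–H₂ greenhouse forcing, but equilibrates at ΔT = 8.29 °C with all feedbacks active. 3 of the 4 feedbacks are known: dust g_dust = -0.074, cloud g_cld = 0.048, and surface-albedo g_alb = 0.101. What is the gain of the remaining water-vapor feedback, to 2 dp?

Amplification A = ΔT/ΔT₀ = 8.29/5.35 = 1.55.
Total gain g = 1 − 1/A = 1 − 1/1.55 = 0.3548.
Known gains sum to -0.074 + 0.048 + 0.101 = 0.075.
g_wv = 0.3548 − 0.075 = 0.28.

0.28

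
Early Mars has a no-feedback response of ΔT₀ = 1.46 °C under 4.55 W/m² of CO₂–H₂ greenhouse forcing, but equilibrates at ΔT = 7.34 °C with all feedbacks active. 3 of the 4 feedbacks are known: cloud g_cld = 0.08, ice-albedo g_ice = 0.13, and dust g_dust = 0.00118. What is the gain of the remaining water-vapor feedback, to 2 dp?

Amplification A = ΔT/ΔT₀ = 7.34/1.46 = 5.027.
Total gain g = 1 − 1/A = 1 − 1/5.027 = 0.8011.
Known gains sum to 0.08 + 0.13 + 0.00118 = 0.21118.
g_wv = 0.8011 − 0.21118 = 0.59.

0.59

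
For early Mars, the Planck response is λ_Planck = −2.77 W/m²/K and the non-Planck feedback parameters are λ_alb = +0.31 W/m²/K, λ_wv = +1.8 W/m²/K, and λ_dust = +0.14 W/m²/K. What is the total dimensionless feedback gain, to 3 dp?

Convert to gains: g_alb = 0.31/2.77 = 0.1119; g_wv = 1.8/2.77 = 0.6498; g_dust = 0.14/2.77 = 0.05054.
Total gain g = 0.81224.

0.812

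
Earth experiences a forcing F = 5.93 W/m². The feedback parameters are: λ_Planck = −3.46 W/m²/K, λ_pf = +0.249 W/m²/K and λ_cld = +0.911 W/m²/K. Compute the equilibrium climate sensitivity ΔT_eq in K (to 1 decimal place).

2.6 K

Net feedback parameter λ = (−3.46) + (+0.249) + (+0.911) = -2.3 W/m²/K.
ΔT = −F/λ = −5.93/(-2.3) = 2.6 K.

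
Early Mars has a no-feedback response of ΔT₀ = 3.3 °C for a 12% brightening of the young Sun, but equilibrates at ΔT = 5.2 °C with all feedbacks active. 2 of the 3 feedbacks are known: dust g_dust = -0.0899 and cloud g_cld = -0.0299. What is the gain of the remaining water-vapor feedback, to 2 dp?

Amplification A = ΔT/ΔT₀ = 5.2/3.3 = 1.576.
Total gain g = 1 − 1/A = 1 − 1/1.576 = 0.3655.
Known gains sum to -0.0899 − 0.0299 = -0.1198.
g_wv = 0.3655 + 0.1198 = 0.49.

0.49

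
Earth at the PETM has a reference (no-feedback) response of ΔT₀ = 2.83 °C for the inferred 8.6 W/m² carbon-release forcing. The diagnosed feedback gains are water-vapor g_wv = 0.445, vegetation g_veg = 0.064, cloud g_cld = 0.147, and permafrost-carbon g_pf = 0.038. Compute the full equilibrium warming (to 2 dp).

9.25 °C

Total gain g = 0.445 + 0.064 + 0.147 + 0.038 = 0.694.
Amplification A = 1/(1 − 0.694) = 3.268.
ΔT = 2.83 × 3.268 = 9.25 °C.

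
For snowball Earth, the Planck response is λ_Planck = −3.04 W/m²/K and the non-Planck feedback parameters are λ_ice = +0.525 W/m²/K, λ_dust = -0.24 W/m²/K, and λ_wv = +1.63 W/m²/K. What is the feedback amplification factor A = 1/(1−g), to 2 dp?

2.70

Convert to gains: g_ice = 0.525/3.04 = 0.1727; g_dust = -0.24/3.04 = -0.07895; g_wv = 1.63/3.04 = 0.5362.
Total gain g = 0.62995.
A = 1/(1 − 0.62995) = 2.70.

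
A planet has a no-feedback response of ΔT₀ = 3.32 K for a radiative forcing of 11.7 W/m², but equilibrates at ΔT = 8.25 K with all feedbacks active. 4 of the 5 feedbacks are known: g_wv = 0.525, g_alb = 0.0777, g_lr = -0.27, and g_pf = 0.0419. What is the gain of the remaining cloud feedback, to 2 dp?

0.22

Amplification A = ΔT/ΔT₀ = 8.25/3.32 = 2.485.
Total gain g = 1 − 1/A = 1 − 1/2.485 = 0.5976.
Known gains sum to 0.525 + 0.0777 − 0.27 + 0.0419 = 0.3746.
g_cld = 0.5976 − 0.3746 = 0.22.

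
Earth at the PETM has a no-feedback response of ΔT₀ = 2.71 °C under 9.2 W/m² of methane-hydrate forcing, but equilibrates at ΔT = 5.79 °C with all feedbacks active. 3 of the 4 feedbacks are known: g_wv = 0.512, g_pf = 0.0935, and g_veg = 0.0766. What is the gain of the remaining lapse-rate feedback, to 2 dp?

-0.15

Amplification A = ΔT/ΔT₀ = 5.79/2.71 = 2.137.
Total gain g = 1 − 1/A = 1 − 1/2.137 = 0.5321.
Known gains sum to 0.512 + 0.0935 + 0.0766 = 0.6821.
g_lr = 0.5321 − 0.6821 = -0.15.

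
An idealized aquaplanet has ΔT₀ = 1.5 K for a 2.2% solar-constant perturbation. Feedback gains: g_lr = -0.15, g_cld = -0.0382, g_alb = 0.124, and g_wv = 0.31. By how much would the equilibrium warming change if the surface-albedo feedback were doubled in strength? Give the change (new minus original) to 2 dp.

Original: g = 0.2458, ΔT = 1.5/(1−0.2458) = 1.9889 K.
With doubled surface-albedo: g' = 0.3698, ΔT' = 1.5/(1−0.3698) = 2.3802 K.
Change = 2.3802 − 1.9889 = 0.39 K.

0.39 K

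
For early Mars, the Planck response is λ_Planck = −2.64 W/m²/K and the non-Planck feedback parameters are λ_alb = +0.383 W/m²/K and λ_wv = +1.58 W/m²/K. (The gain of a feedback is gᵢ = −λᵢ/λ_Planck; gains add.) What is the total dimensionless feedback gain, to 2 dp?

Convert to gains: g_alb = 0.383/2.64 = 0.1451; g_wv = 1.58/2.64 = 0.5985.
Total gain g = 0.7436.

0.74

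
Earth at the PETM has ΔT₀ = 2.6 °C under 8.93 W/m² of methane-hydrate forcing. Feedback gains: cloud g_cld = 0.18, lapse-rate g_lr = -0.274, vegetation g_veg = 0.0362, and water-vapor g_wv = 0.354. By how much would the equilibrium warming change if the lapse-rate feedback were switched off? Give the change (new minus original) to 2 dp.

Original: g = 0.2962, ΔT = 2.6/(1−0.2962) = 3.6942 °C.
Without lapse-rate: g' = 0.5702, ΔT' = 2.6/(1−0.5702) = 6.0493 °C.
Change = 6.0493 − 3.6942 = 2.36 °C.

2.36 °C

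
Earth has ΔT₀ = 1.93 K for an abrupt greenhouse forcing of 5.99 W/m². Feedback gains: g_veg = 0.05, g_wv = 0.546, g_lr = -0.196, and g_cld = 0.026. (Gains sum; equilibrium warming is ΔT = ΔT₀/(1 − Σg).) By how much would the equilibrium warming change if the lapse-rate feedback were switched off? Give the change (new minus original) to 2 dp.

1.74 K

Original: g = 0.426, ΔT = 1.93/(1−0.426) = 3.3624 K.
Without lapse-rate: g' = 0.622, ΔT' = 1.93/(1−0.622) = 5.1058 K.
Change = 5.1058 − 3.3624 = 1.74 K.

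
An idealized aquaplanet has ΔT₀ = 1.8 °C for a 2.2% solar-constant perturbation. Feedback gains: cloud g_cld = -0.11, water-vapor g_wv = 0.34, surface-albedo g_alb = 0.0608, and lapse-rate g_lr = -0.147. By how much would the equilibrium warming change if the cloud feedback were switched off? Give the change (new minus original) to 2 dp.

0.31 °C

Original: g = 0.1438, ΔT = 1.8/(1−0.1438) = 2.1023 °C.
Without cloud: g' = 0.2538, ΔT' = 1.8/(1−0.2538) = 2.4122 °C.
Change = 2.4122 − 2.1023 = 0.31 °C.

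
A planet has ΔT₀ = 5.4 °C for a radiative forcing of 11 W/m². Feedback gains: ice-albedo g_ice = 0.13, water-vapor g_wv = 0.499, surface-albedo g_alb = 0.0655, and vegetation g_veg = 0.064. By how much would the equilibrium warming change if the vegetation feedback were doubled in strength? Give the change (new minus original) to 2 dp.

Original: g = 0.7585, ΔT = 5.4/(1−0.7585) = 22.3602 °C.
With doubled vegetation: g' = 0.8225, ΔT' = 5.4/(1−0.8225) = 30.4225 °C.
Change = 30.4225 − 22.3602 = 8.06 °C.

8.06 °C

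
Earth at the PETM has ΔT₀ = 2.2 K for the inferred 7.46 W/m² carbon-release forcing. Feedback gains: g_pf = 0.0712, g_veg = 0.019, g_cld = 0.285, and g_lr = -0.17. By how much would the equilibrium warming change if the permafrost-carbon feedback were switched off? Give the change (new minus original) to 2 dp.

Original: g = 0.2052, ΔT = 2.2/(1−0.2052) = 2.7680 K.
Without permafrost-carbon: g' = 0.134, ΔT' = 2.2/(1−0.134) = 2.5404 K.
Change = 2.5404 − 2.7680 = -0.23 K.

-0.23 K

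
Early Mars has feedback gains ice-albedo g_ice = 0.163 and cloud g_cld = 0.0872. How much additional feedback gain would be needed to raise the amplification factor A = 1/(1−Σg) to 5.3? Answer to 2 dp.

0.56

Current total gain = 0.2502.
Target gain for A = 5.3: g* = 1 − 1/5.3 = 0.8113.
Additional gain needed = 0.8113 − 0.2502 = 0.56.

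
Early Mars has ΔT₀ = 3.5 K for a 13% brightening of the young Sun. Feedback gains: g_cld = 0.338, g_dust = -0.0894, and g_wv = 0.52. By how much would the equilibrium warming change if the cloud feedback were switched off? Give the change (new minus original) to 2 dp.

Original: g = 0.7686, ΔT = 3.5/(1−0.7686) = 15.1253 K.
Without cloud: g' = 0.4306, ΔT' = 3.5/(1−0.4306) = 6.1468 K.
Change = 6.1468 − 15.1253 = -8.98 K.

-8.98 K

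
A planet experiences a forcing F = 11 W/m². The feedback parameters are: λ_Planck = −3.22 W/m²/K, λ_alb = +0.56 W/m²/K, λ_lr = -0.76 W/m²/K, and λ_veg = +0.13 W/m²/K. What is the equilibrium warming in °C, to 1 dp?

Net feedback parameter λ = (−3.22) + (+0.56) + (-0.76) + (+0.13) = -3.29 W/m²/K.
ΔT = −F/λ = −11/(-3.29) = 3.3 °C.

3.3 °C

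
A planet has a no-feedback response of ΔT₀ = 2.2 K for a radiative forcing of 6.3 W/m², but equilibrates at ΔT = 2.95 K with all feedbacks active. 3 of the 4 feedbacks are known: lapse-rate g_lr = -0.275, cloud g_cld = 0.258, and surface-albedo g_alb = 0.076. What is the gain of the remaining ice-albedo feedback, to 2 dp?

0.20

Amplification A = ΔT/ΔT₀ = 2.95/2.2 = 1.341.
Total gain g = 1 − 1/A = 1 − 1/1.341 = 0.2543.
Known gains sum to -0.275 + 0.258 + 0.076 = 0.059.
g_ice = 0.2543 − 0.059 = 0.20.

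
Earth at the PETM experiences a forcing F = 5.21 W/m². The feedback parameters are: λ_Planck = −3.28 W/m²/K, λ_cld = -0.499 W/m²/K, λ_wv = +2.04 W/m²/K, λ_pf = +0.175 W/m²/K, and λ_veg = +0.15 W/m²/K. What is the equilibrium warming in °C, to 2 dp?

Net feedback parameter λ = (−3.28) + (-0.499) + (+2.04) + (+0.175) + (+0.15) = -1.414 W/m²/K.
ΔT = −F/λ = −5.21/(-1.414) = 3.68 °C.

3.68 °C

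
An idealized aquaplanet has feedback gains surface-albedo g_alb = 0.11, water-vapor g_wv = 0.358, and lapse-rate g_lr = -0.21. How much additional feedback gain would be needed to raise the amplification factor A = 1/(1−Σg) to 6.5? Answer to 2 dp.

0.59

Current total gain = 0.258.
Target gain for A = 6.5: g* = 1 − 1/6.5 = 0.8462.
Additional gain needed = 0.8462 − 0.258 = 0.59.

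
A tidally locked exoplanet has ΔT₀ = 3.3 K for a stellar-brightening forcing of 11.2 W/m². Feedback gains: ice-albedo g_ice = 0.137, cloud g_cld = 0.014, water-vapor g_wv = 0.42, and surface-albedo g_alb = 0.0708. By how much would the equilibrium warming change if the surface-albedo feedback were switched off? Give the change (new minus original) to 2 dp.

Original: g = 0.6418, ΔT = 3.3/(1−0.6418) = 9.2127 K.
Without surface-albedo: g' = 0.571, ΔT' = 3.3/(1−0.571) = 7.6923 K.
Change = 7.6923 − 9.2127 = -1.52 K.

-1.52 K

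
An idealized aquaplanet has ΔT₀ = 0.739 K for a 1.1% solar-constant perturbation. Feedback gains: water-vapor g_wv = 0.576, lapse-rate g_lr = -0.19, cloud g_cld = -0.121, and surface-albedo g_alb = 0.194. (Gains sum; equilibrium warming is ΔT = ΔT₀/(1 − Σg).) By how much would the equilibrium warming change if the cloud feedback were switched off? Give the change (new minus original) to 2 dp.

Original: g = 0.459, ΔT = 0.739/(1−0.459) = 1.3660 K.
Without cloud: g' = 0.58, ΔT' = 0.739/(1−0.58) = 1.7595 K.
Change = 1.7595 − 1.3660 = 0.39 K.

0.39 K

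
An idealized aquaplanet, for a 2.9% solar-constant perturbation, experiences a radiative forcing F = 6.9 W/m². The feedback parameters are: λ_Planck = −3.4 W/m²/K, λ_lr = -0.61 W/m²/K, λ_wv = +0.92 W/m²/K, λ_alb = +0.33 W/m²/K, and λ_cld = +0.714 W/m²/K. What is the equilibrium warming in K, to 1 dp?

3.4 K

Net feedback parameter λ = (−3.4) + (-0.61) + (+0.92) + (+0.33) + (+0.714) = -2.046 W/m²/K.
ΔT = −F/λ = −6.9/(-2.046) = 3.4 K.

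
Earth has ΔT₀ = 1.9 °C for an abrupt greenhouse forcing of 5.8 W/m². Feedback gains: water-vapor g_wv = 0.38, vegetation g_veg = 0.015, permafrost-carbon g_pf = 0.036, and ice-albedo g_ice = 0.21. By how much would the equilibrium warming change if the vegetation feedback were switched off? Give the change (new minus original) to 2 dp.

-0.21 °C

Original: g = 0.641, ΔT = 1.9/(1−0.641) = 5.2925 °C.
Without vegetation: g' = 0.626, ΔT' = 1.9/(1−0.626) = 5.0802 °C.
Change = 5.0802 − 5.2925 = -0.21 °C.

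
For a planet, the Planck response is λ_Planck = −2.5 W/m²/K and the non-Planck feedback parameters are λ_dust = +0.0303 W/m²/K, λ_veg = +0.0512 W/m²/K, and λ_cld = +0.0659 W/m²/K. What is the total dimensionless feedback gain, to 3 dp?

0.059

Convert to gains: g_dust = 0.0303/2.5 = 0.01212; g_veg = 0.0512/2.5 = 0.02048; g_cld = 0.0659/2.5 = 0.02636.
Total gain g = 0.05896.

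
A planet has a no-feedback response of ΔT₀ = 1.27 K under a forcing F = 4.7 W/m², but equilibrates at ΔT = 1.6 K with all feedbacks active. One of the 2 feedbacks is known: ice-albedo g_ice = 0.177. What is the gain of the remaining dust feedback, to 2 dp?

Amplification A = ΔT/ΔT₀ = 1.6/1.27 = 1.26.
Total gain g = 1 − 1/A = 1 − 1/1.26 = 0.2063.
The known gain is 0.177.
g_dust = 0.2063 − 0.177 = 0.03.

0.03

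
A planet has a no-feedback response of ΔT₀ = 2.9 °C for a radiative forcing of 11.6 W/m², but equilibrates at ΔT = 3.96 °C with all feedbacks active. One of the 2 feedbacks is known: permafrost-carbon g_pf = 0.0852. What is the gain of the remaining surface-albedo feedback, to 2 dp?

0.18

Amplification A = ΔT/ΔT₀ = 3.96/2.9 = 1.366.
Total gain g = 1 − 1/A = 1 − 1/1.366 = 0.2679.
The known gain is 0.0852.
g_alb = 0.2679 − 0.0852 = 0.18.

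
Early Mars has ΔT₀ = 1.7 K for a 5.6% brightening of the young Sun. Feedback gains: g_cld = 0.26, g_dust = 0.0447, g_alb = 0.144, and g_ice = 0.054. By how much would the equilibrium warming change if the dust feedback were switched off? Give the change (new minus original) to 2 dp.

Original: g = 0.5027, ΔT = 1.7/(1−0.5027) = 3.4185 K.
Without dust: g' = 0.458, ΔT' = 1.7/(1−0.458) = 3.1365 K.
Change = 3.1365 − 3.4185 = -0.28 K.

-0.28 K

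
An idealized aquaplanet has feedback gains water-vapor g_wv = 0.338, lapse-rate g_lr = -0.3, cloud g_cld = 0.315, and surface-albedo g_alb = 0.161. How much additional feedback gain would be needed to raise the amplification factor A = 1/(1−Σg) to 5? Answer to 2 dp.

0.29

Current total gain = 0.514.
Target gain for A = 5: g* = 1 − 1/5 = 0.8.
Additional gain needed = 0.8 − 0.514 = 0.29.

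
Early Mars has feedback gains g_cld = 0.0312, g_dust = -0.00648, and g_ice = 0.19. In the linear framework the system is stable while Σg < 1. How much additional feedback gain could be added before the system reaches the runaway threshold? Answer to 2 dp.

Current total gain = 0.0312 − 0.00648 + 0.19 = 0.21472.
Margin to runaway = 1 − 0.21472 = 0.79.

0.79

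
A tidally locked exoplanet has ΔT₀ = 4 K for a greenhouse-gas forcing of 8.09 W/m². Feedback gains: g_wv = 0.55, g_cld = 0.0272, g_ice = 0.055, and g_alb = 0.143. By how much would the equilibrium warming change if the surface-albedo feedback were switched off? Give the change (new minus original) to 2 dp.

Original: g = 0.7752, ΔT = 4/(1−0.7752) = 17.7936 K.
Without surface-albedo: g' = 0.6322, ΔT' = 4/(1−0.6322) = 10.8755 K.
Change = 10.8755 − 17.7936 = -6.92 K.

-6.92 K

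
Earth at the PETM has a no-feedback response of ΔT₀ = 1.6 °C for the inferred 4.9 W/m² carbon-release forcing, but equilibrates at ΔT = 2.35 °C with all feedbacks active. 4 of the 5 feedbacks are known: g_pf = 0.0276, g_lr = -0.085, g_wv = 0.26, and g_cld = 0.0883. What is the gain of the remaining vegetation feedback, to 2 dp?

0.03

Amplification A = ΔT/ΔT₀ = 2.35/1.6 = 1.469.
Total gain g = 1 − 1/A = 1 − 1/1.469 = 0.3193.
Known gains sum to 0.0276 − 0.085 + 0.26 + 0.0883 = 0.2909.
g_veg = 0.3193 − 0.2909 = 0.03.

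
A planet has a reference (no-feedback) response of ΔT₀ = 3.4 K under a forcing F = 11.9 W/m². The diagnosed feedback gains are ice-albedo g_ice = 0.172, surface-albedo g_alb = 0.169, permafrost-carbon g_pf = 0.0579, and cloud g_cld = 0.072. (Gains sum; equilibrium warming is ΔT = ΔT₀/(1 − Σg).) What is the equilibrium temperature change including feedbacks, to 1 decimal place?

Total gain g = 0.172 + 0.169 + 0.0579 + 0.072 = 0.4709.
Amplification A = 1/(1 − 0.4709) = 1.89.
ΔT = 3.4 × 1.89 = 6.4 K.

6.4 K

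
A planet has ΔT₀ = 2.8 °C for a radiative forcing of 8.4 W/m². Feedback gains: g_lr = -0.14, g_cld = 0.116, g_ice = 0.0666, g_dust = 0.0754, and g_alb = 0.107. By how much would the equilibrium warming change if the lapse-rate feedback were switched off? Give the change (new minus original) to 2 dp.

0.80 °C

Original: g = 0.225, ΔT = 2.8/(1−0.225) = 3.6129 °C.
Without lapse-rate: g' = 0.365, ΔT' = 2.8/(1−0.365) = 4.4094 °C.
Change = 4.4094 − 3.6129 = 0.80 °C.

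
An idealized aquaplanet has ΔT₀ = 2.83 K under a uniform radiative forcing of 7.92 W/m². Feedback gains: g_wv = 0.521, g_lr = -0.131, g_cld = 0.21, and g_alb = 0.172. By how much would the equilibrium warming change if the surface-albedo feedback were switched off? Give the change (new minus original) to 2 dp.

-5.34 K

Original: g = 0.772, ΔT = 2.83/(1−0.772) = 12.4123 K.
Without surface-albedo: g' = 0.6, ΔT' = 2.83/(1−0.6) = 7.0750 K.
Change = 7.0750 − 12.4123 = -5.34 K.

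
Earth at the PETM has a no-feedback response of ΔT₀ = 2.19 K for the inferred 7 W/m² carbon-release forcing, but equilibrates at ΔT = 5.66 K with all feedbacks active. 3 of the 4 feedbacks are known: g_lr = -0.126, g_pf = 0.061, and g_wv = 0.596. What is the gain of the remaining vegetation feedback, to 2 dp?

Amplification A = ΔT/ΔT₀ = 5.66/2.19 = 2.584.
Total gain g = 1 − 1/A = 1 − 1/2.584 = 0.613.
Known gains sum to -0.126 + 0.061 + 0.596 = 0.531.
g_veg = 0.613 − 0.531 = 0.08.

0.08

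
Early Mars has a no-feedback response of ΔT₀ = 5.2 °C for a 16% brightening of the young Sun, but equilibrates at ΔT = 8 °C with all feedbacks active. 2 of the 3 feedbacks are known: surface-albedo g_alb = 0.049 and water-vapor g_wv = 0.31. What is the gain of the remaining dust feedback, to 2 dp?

Amplification A = ΔT/ΔT₀ = 8/5.2 = 1.538.
Total gain g = 1 − 1/A = 1 − 1/1.538 = 0.3498.
Known gains sum to 0.049 + 0.31 = 0.359.
g_dust = 0.3498 − 0.359 = -0.01.

-0.01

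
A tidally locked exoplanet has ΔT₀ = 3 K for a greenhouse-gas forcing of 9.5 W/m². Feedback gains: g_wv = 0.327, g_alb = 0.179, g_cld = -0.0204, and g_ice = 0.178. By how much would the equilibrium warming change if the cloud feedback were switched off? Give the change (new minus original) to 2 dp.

Original: g = 0.6636, ΔT = 3/(1−0.6636) = 8.9180 K.
Without cloud: g' = 0.684, ΔT' = 3/(1−0.684) = 9.4937 K.
Change = 9.4937 − 8.9180 = 0.58 K.

0.58 K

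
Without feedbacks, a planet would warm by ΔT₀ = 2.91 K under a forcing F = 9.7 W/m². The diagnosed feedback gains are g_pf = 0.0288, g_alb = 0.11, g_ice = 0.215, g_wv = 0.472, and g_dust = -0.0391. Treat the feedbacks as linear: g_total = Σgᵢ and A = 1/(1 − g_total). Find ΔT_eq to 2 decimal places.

Total gain g = 0.0288 + 0.11 + 0.215 + 0.472 − 0.0391 = 0.7867.
Amplification A = 1/(1 − 0.7867) = 4.688.
ΔT = 2.91 × 4.688 = 13.64 K.

13.64 K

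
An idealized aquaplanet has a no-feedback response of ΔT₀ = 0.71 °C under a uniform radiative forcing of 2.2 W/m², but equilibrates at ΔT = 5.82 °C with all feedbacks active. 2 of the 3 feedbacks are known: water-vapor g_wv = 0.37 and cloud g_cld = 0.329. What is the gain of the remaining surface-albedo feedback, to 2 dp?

Amplification A = ΔT/ΔT₀ = 5.82/0.71 = 8.197.
Total gain g = 1 − 1/A = 1 − 1/8.197 = 0.878.
Known gains sum to 0.37 + 0.329 = 0.699.
g_alb = 0.878 − 0.699 = 0.18.

0.18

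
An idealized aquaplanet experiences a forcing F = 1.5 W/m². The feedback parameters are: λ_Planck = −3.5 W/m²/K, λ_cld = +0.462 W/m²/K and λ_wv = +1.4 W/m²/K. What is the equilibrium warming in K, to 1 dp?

Net feedback parameter λ = (−3.5) + (+0.462) + (+1.4) = -1.638 W/m²/K.
ΔT = −F/λ = −1.5/(-1.638) = 0.9 K.

0.9 K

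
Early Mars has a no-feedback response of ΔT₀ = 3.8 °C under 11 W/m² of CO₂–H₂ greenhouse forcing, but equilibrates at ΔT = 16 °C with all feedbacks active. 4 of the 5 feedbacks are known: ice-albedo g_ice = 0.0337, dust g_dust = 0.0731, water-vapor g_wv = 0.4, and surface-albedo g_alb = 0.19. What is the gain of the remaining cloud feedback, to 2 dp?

Amplification A = ΔT/ΔT₀ = 16/3.8 = 4.211.
Total gain g = 1 − 1/A = 1 − 1/4.211 = 0.7625.
Known gains sum to 0.0337 + 0.0731 + 0.4 + 0.19 = 0.6968.
g_cld = 0.7625 − 0.6968 = 0.07.

0.07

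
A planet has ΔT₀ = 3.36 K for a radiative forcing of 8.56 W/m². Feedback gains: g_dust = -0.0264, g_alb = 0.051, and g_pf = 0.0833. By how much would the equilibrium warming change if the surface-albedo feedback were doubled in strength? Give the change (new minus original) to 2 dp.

0.23 K

Original: g = 0.1079, ΔT = 3.36/(1−0.1079) = 3.7664 K.
With doubled surface-albedo: g' = 0.1589, ΔT' = 3.36/(1−0.1589) = 3.9948 K.
Change = 3.9948 − 3.7664 = 0.23 K.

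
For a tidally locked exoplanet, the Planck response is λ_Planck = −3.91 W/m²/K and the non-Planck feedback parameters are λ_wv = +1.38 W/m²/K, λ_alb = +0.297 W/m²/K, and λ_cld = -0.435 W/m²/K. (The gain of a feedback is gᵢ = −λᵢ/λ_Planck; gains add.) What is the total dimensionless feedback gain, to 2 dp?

Convert to gains: g_wv = 1.38/3.91 = 0.3529; g_alb = 0.297/3.91 = 0.07596; g_cld = -0.435/3.91 = -0.1113.
Total gain g = 0.31756.

0.32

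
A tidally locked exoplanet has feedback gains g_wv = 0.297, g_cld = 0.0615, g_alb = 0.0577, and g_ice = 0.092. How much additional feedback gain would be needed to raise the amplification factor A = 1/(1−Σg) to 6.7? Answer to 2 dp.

Current total gain = 0.5082.
Target gain for A = 6.7: g* = 1 − 1/6.7 = 0.8507.
Additional gain needed = 0.8507 − 0.5082 = 0.34.

0.34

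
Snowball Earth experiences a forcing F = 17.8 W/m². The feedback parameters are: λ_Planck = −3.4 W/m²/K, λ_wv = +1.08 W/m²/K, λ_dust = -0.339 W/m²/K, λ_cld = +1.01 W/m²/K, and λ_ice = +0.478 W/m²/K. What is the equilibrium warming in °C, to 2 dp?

15.20 °C

Net feedback parameter λ = (−3.4) + (+1.08) + (-0.339) + (+1.01) + (+0.478) = -1.171 W/m²/K.
ΔT = −F/λ = −17.8/(-1.171) = 15.20 °C.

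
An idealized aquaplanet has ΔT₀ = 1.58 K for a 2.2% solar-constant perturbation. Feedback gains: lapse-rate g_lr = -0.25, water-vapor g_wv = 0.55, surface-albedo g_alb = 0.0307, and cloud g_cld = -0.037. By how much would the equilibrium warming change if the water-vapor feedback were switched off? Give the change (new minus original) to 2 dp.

Original: g = 0.2937, ΔT = 1.58/(1−0.2937) = 2.2370 K.
Without water-vapor: g' = -0.2563, ΔT' = 1.58/(1+0.2563) = 1.2577 K.
Change = 1.2577 − 2.2370 = -0.98 K.

-0.98 K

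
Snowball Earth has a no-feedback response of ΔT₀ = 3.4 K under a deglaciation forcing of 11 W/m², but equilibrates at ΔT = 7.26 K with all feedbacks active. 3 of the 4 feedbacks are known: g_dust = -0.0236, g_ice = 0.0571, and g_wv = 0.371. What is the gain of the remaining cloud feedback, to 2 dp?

0.13

Amplification A = ΔT/ΔT₀ = 7.26/3.4 = 2.135.
Total gain g = 1 − 1/A = 1 − 1/2.135 = 0.5316.
Known gains sum to -0.0236 + 0.0571 + 0.371 = 0.4045.
g_cld = 0.5316 − 0.4045 = 0.13.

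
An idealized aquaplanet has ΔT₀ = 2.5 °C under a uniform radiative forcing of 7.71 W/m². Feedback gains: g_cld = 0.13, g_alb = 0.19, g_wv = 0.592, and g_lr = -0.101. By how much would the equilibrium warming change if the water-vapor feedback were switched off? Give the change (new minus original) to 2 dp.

Original: g = 0.811, ΔT = 2.5/(1−0.811) = 13.2275 °C.
Without water-vapor: g' = 0.219, ΔT' = 2.5/(1−0.219) = 3.2010 °C.
Change = 3.2010 − 13.2275 = -10.03 °C.

-10.03 °C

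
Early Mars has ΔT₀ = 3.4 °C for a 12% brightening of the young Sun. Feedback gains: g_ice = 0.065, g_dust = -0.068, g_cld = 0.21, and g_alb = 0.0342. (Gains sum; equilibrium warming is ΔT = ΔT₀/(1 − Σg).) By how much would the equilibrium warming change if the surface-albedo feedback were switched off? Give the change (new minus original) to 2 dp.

-0.19 °C

Original: g = 0.2412, ΔT = 3.4/(1−0.2412) = 4.4808 °C.
Without surface-albedo: g' = 0.207, ΔT' = 3.4/(1−0.207) = 4.2875 °C.
Change = 4.2875 − 4.4808 = -0.19 °C.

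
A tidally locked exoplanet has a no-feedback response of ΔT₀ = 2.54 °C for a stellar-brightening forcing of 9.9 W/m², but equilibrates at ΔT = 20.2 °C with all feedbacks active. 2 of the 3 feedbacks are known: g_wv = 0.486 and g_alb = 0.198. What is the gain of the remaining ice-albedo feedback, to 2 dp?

Amplification A = ΔT/ΔT₀ = 20.2/2.54 = 7.953.
Total gain g = 1 − 1/A = 1 − 1/7.953 = 0.8743.
Known gains sum to 0.486 + 0.198 = 0.684.
g_ice = 0.8743 − 0.684 = 0.19.

0.19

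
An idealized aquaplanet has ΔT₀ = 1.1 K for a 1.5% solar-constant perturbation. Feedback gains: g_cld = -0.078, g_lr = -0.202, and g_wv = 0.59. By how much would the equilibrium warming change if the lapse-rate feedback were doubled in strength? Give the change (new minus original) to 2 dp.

-0.36 K

Original: g = 0.31, ΔT = 1.1/(1−0.31) = 1.5942 K.
With doubled lapse-rate: g' = 0.108, ΔT' = 1.1/(1−0.108) = 1.2332 K.
Change = 1.2332 − 1.5942 = -0.36 K.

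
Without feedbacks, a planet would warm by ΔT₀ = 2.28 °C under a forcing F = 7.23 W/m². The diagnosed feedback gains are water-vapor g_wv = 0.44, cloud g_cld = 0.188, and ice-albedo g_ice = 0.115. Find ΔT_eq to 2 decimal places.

8.87 °C

Total gain g = 0.44 + 0.188 + 0.115 = 0.743.
Amplification A = 1/(1 − 0.743) = 3.891.
ΔT = 2.28 × 3.891 = 8.87 °C.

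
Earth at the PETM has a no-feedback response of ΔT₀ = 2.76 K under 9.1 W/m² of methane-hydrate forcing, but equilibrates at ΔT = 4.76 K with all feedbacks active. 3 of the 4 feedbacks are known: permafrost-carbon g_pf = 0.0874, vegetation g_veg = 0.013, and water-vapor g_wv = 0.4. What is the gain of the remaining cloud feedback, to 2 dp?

-0.08

Amplification A = ΔT/ΔT₀ = 4.76/2.76 = 1.725.
Total gain g = 1 − 1/A = 1 − 1/1.725 = 0.4203.
Known gains sum to 0.0874 + 0.013 + 0.4 = 0.5004.
g_cld = 0.4203 − 0.5004 = -0.08.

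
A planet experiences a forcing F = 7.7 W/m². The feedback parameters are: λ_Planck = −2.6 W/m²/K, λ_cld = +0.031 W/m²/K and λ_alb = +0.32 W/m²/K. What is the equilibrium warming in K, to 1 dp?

Net feedback parameter λ = (−2.6) + (+0.031) + (+0.32) = -2.249 W/m²/K.
ΔT = −F/λ = −7.7/(-2.249) = 3.4 K.

3.4 K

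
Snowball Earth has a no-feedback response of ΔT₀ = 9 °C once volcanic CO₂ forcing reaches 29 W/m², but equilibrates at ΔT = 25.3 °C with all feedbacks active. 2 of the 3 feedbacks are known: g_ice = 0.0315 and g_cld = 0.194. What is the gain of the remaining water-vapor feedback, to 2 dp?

0.42

Amplification A = ΔT/ΔT₀ = 25.3/9 = 2.811.
Total gain g = 1 − 1/A = 1 − 1/2.811 = 0.6443.
Known gains sum to 0.0315 + 0.194 = 0.2255.
g_wv = 0.6443 − 0.2255 = 0.42.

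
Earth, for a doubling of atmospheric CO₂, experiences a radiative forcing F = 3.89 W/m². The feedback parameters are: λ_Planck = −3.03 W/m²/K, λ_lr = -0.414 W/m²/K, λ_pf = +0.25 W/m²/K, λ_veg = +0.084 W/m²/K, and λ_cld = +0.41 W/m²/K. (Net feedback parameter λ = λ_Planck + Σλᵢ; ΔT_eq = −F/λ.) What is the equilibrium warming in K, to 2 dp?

Net feedback parameter λ = (−3.03) + (-0.414) + (+0.25) + (+0.084) + (+0.41) = -2.7 W/m²/K.
ΔT = −F/λ = −3.89/(-2.7) = 1.44 K.

1.44 K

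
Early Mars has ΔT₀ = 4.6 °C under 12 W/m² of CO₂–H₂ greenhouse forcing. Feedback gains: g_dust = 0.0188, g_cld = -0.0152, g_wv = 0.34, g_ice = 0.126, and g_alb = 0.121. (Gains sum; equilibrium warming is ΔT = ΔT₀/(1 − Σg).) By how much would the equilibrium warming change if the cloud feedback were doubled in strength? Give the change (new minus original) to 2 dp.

Original: g = 0.5906, ΔT = 4.6/(1−0.5906) = 11.2360 °C.
With doubled cloud: g' = 0.5754, ΔT' = 4.6/(1−0.5754) = 10.8337 °C.
Change = 10.8337 − 11.2360 = -0.40 °C.

-0.40 °C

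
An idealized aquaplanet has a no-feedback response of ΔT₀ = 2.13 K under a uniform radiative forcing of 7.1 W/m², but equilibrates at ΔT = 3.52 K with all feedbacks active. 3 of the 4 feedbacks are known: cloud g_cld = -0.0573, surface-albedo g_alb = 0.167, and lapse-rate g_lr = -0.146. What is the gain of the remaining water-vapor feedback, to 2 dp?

0.43

Amplification A = ΔT/ΔT₀ = 3.52/2.13 = 1.653.
Total gain g = 1 − 1/A = 1 − 1/1.653 = 0.395.
Known gains sum to -0.0573 + 0.167 − 0.146 = -0.0363.
g_wv = 0.395 + 0.0363 = 0.43.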